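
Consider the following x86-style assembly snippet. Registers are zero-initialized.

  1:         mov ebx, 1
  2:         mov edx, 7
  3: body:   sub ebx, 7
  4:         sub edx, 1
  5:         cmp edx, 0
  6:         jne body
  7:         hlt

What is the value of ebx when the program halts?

mov ebx, 1 → ebx=1
mov edx, 7 → edx=7
sub ebx, 7 → ebx=1-7=-6
sub edx, 1 → edx=7-1=6
cmp edx, 0  (cmp 6,0)
jne body: taken
sub ebx, 7 → ebx=(-6)-7=-13
sub edx, 1 → edx=6-1=5
cmp edx, 0  (cmp 5,0)
jne body: taken
sub ebx, 7 → ebx=(-13)-7=-20
sub edx, 1 → edx=5-1=4
cmp edx, 0  (cmp 4,0)
jne body: taken
sub ebx, 7 → ebx=(-20)-7=-27
sub edx, 1 → edx=4-1=3
cmp edx, 0  (cmp 3,0)
jne body: taken
sub ebx, 7 → ebx=(-27)-7=-34
sub edx, 1 → edx=3-1=2
cmp edx, 0  (cmp 2,0)
jne body: taken
sub ebx, 7 → ebx=(-34)-7=-41
sub edx, 1 → edx=2-1=1
cmp edx, 0  (cmp 1,0)
jne body: taken
sub ebx, 7 → ebx=(-41)-7=-48
sub edx, 1 → edx=1-1=0
cmp edx, 0  (cmp 0,0)
jne body: not taken
halt.

-48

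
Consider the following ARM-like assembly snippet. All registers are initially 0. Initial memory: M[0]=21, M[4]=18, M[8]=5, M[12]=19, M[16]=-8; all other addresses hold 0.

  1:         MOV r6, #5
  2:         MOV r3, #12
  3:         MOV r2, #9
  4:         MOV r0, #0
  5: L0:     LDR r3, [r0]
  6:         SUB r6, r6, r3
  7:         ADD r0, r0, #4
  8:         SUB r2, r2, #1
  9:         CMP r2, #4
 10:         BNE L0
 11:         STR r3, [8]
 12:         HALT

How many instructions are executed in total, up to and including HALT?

36

r6=5
r3=12
r2=9
r0=0
r3=M[0]=21
r6=5-21=-16
r0=0+4=4
r2=9-1=8
CMP r2, #4  (cmp 8,4)
BNE L0: taken
r3=M[4]=18
r6=(-16)-18=-34
r0=4+4=8
r2=8-1=7
CMP r2, #4  (cmp 7,4)
BNE L0: taken
r3=M[8]=5
r6=(-34)-5=-39
r0=8+4=12
r2=7-1=6
CMP r2, #4  (cmp 6,4)
BNE L0: taken
r3=M[12]=19
r6=(-39)-19=-58
r0=12+4=16
r2=6-1=5
CMP r2, #4  (cmp 5,4)
BNE L0: taken
r3=M[16]=-8
r6=(-58)-(-8)=-50
r0=16+4=20
r2=5-1=4
CMP r2, #4  (cmp 4,4)
BNE L0: not taken
STR r3, [8] → M[8]=-8
halt.
Total executed instructions: 36.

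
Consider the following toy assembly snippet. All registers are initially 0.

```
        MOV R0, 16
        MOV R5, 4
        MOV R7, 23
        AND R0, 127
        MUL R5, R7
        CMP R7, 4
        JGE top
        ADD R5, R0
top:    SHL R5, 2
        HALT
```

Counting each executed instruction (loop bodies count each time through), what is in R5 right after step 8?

368

MOV R0, 16 → R0=16
MOV R5, 4 → R5=4
MOV R7, 23 → R7=23
AND R0, 127 → R0=16&127=16
MUL R5, R7 → R5=4*23=92
CMP R7, 4  (cmp 23,4)
JGE top: taken
SHL R5, 2 → R5=92<<2=368
After step 8: R5 = 368.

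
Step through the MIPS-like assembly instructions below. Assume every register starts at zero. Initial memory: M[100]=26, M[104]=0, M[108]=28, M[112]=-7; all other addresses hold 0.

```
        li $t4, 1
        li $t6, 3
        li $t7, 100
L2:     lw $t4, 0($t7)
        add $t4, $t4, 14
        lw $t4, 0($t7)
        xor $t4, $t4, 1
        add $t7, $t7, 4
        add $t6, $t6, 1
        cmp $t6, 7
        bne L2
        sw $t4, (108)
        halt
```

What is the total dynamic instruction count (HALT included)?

$t4=1
$t6=3
$t7=100
$t4=M[100]=26
$t4=26+14=40
$t4=M[100]=26
$t4=26^1=27
$t7=100+4=104
$t6=3+1=4
cmp $t6, 7  (cmp 4,7)
bne L2: taken
$t4=M[104]=0
$t4=0+14=14
$t4=M[104]=0
$t4=0^1=1
$t7=104+4=108
$t6=4+1=5
cmp $t6, 7  (cmp 5,7)
bne L2: taken
$t4=M[108]=28
$t4=28+14=42
$t4=M[108]=28
$t4=28^1=29
$t7=108+4=112
$t6=5+1=6
cmp $t6, 7  (cmp 6,7)
bne L2: taken
$t4=M[112]=-7
$t4=(-7)+14=7
$t4=M[112]=-7
$t4=(-7)^1=-8
$t7=112+4=116
$t6=6+1=7
cmp $t6, 7  (cmp 7,7)
bne L2: not taken
sw $t4, (108) → M[108]=-8
halt.
Total executed instructions: 37.

37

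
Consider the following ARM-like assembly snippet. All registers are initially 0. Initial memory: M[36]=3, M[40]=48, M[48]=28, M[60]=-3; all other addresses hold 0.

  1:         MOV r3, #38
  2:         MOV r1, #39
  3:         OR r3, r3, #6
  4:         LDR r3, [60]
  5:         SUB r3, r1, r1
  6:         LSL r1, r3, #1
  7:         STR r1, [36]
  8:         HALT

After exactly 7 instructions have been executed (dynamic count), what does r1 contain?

r3=38
r1=39
r3=38|6=38
r3=M[60]=-3
r3=39-39=0
r1=0<<1=0
STR r1, [36] → M[36]=0
After step 7: r1 = 0.

0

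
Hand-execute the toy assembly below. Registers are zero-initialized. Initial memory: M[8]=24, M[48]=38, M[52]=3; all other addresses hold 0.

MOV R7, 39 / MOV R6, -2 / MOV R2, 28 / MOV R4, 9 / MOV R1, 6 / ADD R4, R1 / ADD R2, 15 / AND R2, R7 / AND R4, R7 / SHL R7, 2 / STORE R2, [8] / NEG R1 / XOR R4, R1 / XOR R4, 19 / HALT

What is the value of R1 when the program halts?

-6

after MOV R7, 39: R7=39
after MOV R6, -2: R6=-2
after MOV R2, 28: R2=28
after MOV R4, 9: R4=9
after MOV R1, 6: R1=6
after ADD R4, R1: R4=9+6=15
after ADD R2, 15: R2=28+15=43
after AND R2, R7: R2=43&39=35
after AND R4, R7: R4=15&39=7
after SHL R7, 2: R7=39<<2=156
STORE R2, [8] → M[8]=35
after NEG R1: R1=-(6)=-6
after XOR R4, R1: R4=7^(-6)=-3
after XOR R4, 19: R4=(-3)^19=-18
halt.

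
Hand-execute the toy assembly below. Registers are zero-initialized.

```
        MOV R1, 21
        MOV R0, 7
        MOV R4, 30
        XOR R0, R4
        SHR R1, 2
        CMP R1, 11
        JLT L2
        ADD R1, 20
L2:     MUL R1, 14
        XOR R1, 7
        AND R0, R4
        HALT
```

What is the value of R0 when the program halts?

after MOV R1, 21: R1=21
after MOV R0, 7: R0=7
after MOV R4, 30: R4=30
after XOR R0, R4: R0=7^30=25
after SHR R1, 2: R1=21>>2=5
CMP R1, 11  (cmp 5,11)
JLT L2: taken
after MUL R1, 14: R1=5*14=70
after XOR R1, 7: R1=70^7=65
after AND R0, R4: R0=25&30=24
halt.

24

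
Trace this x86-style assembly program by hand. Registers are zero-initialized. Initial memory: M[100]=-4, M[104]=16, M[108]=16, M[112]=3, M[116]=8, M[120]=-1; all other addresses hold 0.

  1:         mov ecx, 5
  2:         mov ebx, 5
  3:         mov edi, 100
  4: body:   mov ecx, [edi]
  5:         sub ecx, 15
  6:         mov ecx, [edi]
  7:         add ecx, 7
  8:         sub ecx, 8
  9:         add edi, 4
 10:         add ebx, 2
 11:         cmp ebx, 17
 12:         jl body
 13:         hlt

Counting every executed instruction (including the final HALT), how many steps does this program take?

mov ecx, 5 → ecx=5
mov ebx, 5 → ebx=5
mov edi, 100 → edi=100
mov ecx, [edi] → ecx=M[100]=-4
sub ecx, 15 → ecx=(-4)-15=-19
mov ecx, [edi] → ecx=M[100]=-4
add ecx, 7 → ecx=(-4)+7=3
sub ecx, 8 → ecx=3-8=-5
add edi, 4 → edi=100+4=104
add ebx, 2 → ebx=5+2=7
cmp ebx, 17  (cmp 7,17)
jl body: taken
mov ecx, [edi] → ecx=M[104]=16
sub ecx, 15 → ecx=16-15=1
mov ecx, [edi] → ecx=M[104]=16
add ecx, 7 → ecx=16+7=23
sub ecx, 8 → ecx=23-8=15
add edi, 4 → edi=104+4=108
add ebx, 2 → ebx=7+2=9
cmp ebx, 17  (cmp 9,17)
jl body: taken
mov ecx, [edi] → ecx=M[108]=16
sub ecx, 15 → ecx=16-15=1
mov ecx, [edi] → ecx=M[108]=16
add ecx, 7 → ecx=16+7=23
sub ecx, 8 → ecx=23-8=15
add edi, 4 → edi=108+4=112
add ebx, 2 → ebx=9+2=11
cmp ebx, 17  (cmp 11,17)
jl body: taken
mov ecx, [edi] → ecx=M[112]=3
sub ecx, 15 → ecx=3-15=-12
mov ecx, [edi] → ecx=M[112]=3
add ecx, 7 → ecx=3+7=10
sub ecx, 8 → ecx=10-8=2
add edi, 4 → edi=112+4=116
add ebx, 2 → ebx=11+2=13
cmp ebx, 17  (cmp 13,17)
jl body: taken
mov ecx, [edi] → ecx=M[116]=8
sub ecx, 15 → ecx=8-15=-7
mov ecx, [edi] → ecx=M[116]=8
add ecx, 7 → ecx=8+7=15
sub ecx, 8 → ecx=15-8=7
add edi, 4 → edi=116+4=120
add ebx, 2 → ebx=13+2=15
cmp ebx, 17  (cmp 15,17)
jl body: taken
mov ecx, [edi] → ecx=M[120]=-1
sub ecx, 15 → ecx=(-1)-15=-16
mov ecx, [edi] → ecx=M[120]=-1
add ecx, 7 → ecx=(-1)+7=6
sub ecx, 8 → ecx=6-8=-2
add edi, 4 → edi=120+4=124
add ebx, 2 → ebx=15+2=17
cmp ebx, 17  (cmp 17,17)
jl body: not taken
halt.
Total executed instructions: 58.

58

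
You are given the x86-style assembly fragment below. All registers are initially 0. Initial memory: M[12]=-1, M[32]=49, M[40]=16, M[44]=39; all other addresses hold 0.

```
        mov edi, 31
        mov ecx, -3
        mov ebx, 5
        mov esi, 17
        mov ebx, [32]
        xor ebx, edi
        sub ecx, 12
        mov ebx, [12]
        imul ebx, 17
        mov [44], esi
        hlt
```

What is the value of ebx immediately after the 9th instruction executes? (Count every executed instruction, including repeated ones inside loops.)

mov edi, 31 → edi=31
mov ecx, -3 → ecx=-3
mov ebx, 5 → ebx=5
mov esi, 17 → esi=17
mov ebx, [32] → ebx=M[32]=49
xor ebx, edi → ebx=49^31=46
sub ecx, 12 → ecx=(-3)-12=-15
mov ebx, [12] → ebx=M[12]=-1
imul ebx, 17 → ebx=(-1)*17=-17
After step 9: ebx = -17.

-17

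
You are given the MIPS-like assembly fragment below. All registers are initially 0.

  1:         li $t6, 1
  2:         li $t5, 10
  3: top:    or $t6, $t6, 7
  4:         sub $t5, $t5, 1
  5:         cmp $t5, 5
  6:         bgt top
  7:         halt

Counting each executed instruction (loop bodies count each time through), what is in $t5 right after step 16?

$t6=1
$t5=10
$t6=1|7=7
$t5=10-1=9
cmp $t5, 5  (cmp 9,5)
bgt top: taken
$t6=7|7=7
$t5=9-1=8
cmp $t5, 5  (cmp 8,5)
bgt top: taken
$t6=7|7=7
$t5=8-1=7
cmp $t5, 5  (cmp 7,5)
bgt top: taken
$t6=7|7=7
$t5=7-1=6
After step 16: $t5 = 6.

6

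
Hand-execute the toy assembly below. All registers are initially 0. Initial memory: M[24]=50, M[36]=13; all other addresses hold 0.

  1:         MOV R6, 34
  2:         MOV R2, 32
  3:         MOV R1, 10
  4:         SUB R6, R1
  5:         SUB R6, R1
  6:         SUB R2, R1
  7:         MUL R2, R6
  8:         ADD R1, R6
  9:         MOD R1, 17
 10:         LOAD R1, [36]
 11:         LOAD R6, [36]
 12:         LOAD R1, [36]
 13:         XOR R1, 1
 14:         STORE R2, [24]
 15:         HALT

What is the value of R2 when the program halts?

308

after MOV R6, 34: R6=34
after MOV R2, 32: R2=32
after MOV R1, 10: R1=10
after SUB R6, R1: R6=34-10=24
after SUB R6, R1: R6=24-10=14
after SUB R2, R1: R2=32-10=22
after MUL R2, R6: R2=22*14=308
after ADD R1, R6: R1=10+14=24
after MOD R1, 17: R1=24%17=7
after LOAD R1, [36]: R1=M[36]=13
after LOAD R6, [36]: R6=M[36]=13
after LOAD R1, [36]: R1=M[36]=13
after XOR R1, 1: R1=13^1=12
STORE R2, [24] → M[24]=308
halt.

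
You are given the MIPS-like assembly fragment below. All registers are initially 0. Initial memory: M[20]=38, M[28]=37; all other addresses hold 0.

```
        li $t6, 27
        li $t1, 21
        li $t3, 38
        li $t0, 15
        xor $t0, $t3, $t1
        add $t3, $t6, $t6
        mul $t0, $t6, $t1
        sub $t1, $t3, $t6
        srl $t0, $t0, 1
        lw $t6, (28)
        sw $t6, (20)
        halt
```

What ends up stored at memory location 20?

37

li $t6, 27 → $t6=27
li $t1, 21 → $t1=21
li $t3, 38 → $t3=38
li $t0, 15 → $t0=15
xor $t0, $t3, $t1 → $t0=38^21=51
add $t3, $t6, $t6 → $t3=27+27=54
mul $t0, $t6, $t1 → $t0=27*21=567
sub $t1, $t3, $t6 → $t1=54-27=27
srl $t0, $t0, 1 → $t0=567>>1=283
lw $t6, (28) → $t6=M[28]=37
sw $t6, (20) → M[20]=37
halt.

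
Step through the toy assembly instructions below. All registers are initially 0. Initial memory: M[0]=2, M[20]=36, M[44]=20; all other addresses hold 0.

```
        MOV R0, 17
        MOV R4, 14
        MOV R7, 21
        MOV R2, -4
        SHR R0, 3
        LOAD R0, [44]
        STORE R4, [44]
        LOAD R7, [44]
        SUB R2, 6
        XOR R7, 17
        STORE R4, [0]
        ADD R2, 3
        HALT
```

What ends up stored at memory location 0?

14

R0=17
R4=14
R7=21
R2=-4
R0=17>>3=2
R0=M[44]=20
STORE R4, [44] → M[44]=14
R7=M[44]=14
R2=(-4)-6=-10
R7=14^17=31
STORE R4, [0] → M[0]=14
R2=(-10)+3=-7
halt.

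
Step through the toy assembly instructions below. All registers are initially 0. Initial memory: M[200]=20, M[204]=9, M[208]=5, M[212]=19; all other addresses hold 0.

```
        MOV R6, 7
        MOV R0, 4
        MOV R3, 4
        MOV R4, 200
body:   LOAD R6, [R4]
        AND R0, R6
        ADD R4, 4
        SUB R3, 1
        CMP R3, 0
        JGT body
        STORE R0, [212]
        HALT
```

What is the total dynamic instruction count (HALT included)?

MOV R6, 7 → R6=7
MOV R0, 4 → R0=4
MOV R3, 4 → R3=4
MOV R4, 200 → R4=200
LOAD R6, [R4] → R6=M[200]=20
AND R0, R6 → R0=4&20=4
ADD R4, 4 → R4=200+4=204
SUB R3, 1 → R3=4-1=3
CMP R3, 0  (cmp 3,0)
JGT body: taken
LOAD R6, [R4] → R6=M[204]=9
AND R0, R6 → R0=4&9=0
ADD R4, 4 → R4=204+4=208
SUB R3, 1 → R3=3-1=2
CMP R3, 0  (cmp 2,0)
JGT body: taken
LOAD R6, [R4] → R6=M[208]=5
AND R0, R6 → R0=0&5=0
ADD R4, 4 → R4=208+4=212
SUB R3, 1 → R3=2-1=1
CMP R3, 0  (cmp 1,0)
JGT body: taken
LOAD R6, [R4] → R6=M[212]=19
AND R0, R6 → R0=0&19=0
ADD R4, 4 → R4=212+4=216
SUB R3, 1 → R3=1-1=0
CMP R3, 0  (cmp 0,0)
JGT body: not taken
STORE R0, [212] → M[212]=0
halt.
Total executed instructions: 30.

30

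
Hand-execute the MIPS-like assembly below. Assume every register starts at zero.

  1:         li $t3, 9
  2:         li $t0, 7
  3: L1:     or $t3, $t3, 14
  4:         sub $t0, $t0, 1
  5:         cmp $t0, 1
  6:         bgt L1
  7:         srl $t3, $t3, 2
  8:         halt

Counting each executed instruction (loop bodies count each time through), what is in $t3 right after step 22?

li $t3, 9 → $t3=9
li $t0, 7 → $t0=7
or $t3, $t3, 14 → $t3=9|14=15
sub $t0, $t0, 1 → $t0=7-1=6
cmp $t0, 1  (cmp 6,1)
bgt L1: taken
or $t3, $t3, 14 → $t3=15|14=15
sub $t0, $t0, 1 → $t0=6-1=5
cmp $t0, 1  (cmp 5,1)
bgt L1: taken
or $t3, $t3, 14 → $t3=15|14=15
sub $t0, $t0, 1 → $t0=5-1=4
cmp $t0, 1  (cmp 4,1)
bgt L1: taken
or $t3, $t3, 14 → $t3=15|14=15
sub $t0, $t0, 1 → $t0=4-1=3
cmp $t0, 1  (cmp 3,1)
bgt L1: taken
or $t3, $t3, 14 → $t3=15|14=15
sub $t0, $t0, 1 → $t0=3-1=2
cmp $t0, 1  (cmp 2,1)
bgt L1: taken
After step 22: $t3 = 15.

15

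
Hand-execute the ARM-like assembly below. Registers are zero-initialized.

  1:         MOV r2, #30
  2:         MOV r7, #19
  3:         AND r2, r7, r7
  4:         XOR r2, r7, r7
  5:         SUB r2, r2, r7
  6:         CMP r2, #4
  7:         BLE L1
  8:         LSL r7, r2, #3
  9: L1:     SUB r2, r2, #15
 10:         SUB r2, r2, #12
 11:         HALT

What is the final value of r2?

-46

r2=30
r7=19
r2=19&19=19
r2=19^19=0
r2=0-19=-19
CMP r2, #4  (cmp -19,4)
BLE L1: taken
r2=(-19)-15=-34
r2=(-34)-12=-46
halt.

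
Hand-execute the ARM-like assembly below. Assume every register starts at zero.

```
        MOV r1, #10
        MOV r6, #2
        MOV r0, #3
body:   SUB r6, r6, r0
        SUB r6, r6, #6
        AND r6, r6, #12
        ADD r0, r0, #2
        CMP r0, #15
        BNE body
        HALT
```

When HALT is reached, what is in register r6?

4

MOV r1, #10 → r1=10
MOV r6, #2 → r6=2
MOV r0, #3 → r0=3
SUB r6, r6, r0 → r6=2-3=-1
SUB r6, r6, #6 → r6=(-1)-6=-7
AND r6, r6, #12 → r6=(-7)&12=8
ADD r0, r0, #2 → r0=3+2=5
CMP r0, #15  (cmp 5,15)
BNE body: taken
SUB r6, r6, r0 → r6=8-5=3
SUB r6, r6, #6 → r6=3-6=-3
AND r6, r6, #12 → r6=(-3)&12=12
ADD r0, r0, #2 → r0=5+2=7
CMP r0, #15  (cmp 7,15)
BNE body: taken
SUB r6, r6, r0 → r6=12-7=5
SUB r6, r6, #6 → r6=5-6=-1
AND r6, r6, #12 → r6=(-1)&12=12
ADD r0, r0, #2 → r0=7+2=9
CMP r0, #15  (cmp 9,15)
BNE body: taken
SUB r6, r6, r0 → r6=12-9=3
SUB r6, r6, #6 → r6=3-6=-3
AND r6, r6, #12 → r6=(-3)&12=12
ADD r0, r0, #2 → r0=9+2=11
CMP r0, #15  (cmp 11,15)
BNE body: taken
SUB r6, r6, r0 → r6=12-11=1
SUB r6, r6, #6 → r6=1-6=-5
AND r6, r6, #12 → r6=(-5)&12=8
ADD r0, r0, #2 → r0=11+2=13
CMP r0, #15  (cmp 13,15)
BNE body: taken
SUB r6, r6, r0 → r6=8-13=-5
SUB r6, r6, #6 → r6=(-5)-6=-11
AND r6, r6, #12 → r6=(-11)&12=4
ADD r0, r0, #2 → r0=13+2=15
CMP r0, #15  (cmp 15,15)
BNE body: not taken
halt.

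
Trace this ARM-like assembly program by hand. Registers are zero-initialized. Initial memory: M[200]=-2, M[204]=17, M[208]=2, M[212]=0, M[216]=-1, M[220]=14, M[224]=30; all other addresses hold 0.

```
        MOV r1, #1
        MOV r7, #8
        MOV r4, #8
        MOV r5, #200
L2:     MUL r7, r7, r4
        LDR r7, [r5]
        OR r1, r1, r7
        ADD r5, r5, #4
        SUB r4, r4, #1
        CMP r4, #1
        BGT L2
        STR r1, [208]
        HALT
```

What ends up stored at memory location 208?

-1

MOV r1, #1 → r1=1
MOV r7, #8 → r7=8
MOV r4, #8 → r4=8
MOV r5, #200 → r5=200
MUL r7, r7, r4 → r7=8*8=64
LDR r7, [r5] → r7=M[200]=-2
OR r1, r1, r7 → r1=1|(-2)=-1
ADD r5, r5, #4 → r5=200+4=204
SUB r4, r4, #1 → r4=8-1=7
CMP r4, #1  (cmp 7,1)
BGT L2: taken
MUL r7, r7, r4 → r7=(-2)*7=-14
LDR r7, [r5] → r7=M[204]=17
OR r1, r1, r7 → r1=(-1)|17=-1
ADD r5, r5, #4 → r5=204+4=208
SUB r4, r4, #1 → r4=7-1=6
CMP r4, #1  (cmp 6,1)
BGT L2: taken
MUL r7, r7, r4 → r7=17*6=102
LDR r7, [r5] → r7=M[208]=2
OR r1, r1, r7 → r1=(-1)|2=-1
ADD r5, r5, #4 → r5=208+4=212
SUB r4, r4, #1 → r4=6-1=5
CMP r4, #1  (cmp 5,1)
BGT L2: taken
MUL r7, r7, r4 → r7=2*5=10
LDR r7, [r5] → r7=M[212]=0
OR r1, r1, r7 → r1=(-1)|0=-1
ADD r5, r5, #4 → r5=212+4=216
SUB r4, r4, #1 → r4=5-1=4
CMP r4, #1  (cmp 4,1)
BGT L2: taken
MUL r7, r7, r4 → r7=0*4=0
LDR r7, [r5] → r7=M[216]=-1
OR r1, r1, r7 → r1=(-1)|(-1)=-1
ADD r5, r5, #4 → r5=216+4=220
SUB r4, r4, #1 → r4=4-1=3
CMP r4, #1  (cmp 3,1)
BGT L2: taken
MUL r7, r7, r4 → r7=(-1)*3=-3
LDR r7, [r5] → r7=M[220]=14
OR r1, r1, r7 → r1=(-1)|14=-1
ADD r5, r5, #4 → r5=220+4=224
SUB r4, r4, #1 → r4=3-1=2
CMP r4, #1  (cmp 2,1)
BGT L2: taken
MUL r7, r7, r4 → r7=14*2=28
LDR r7, [r5] → r7=M[224]=30
OR r1, r1, r7 → r1=(-1)|30=-1
ADD r5, r5, #4 → r5=224+4=228
SUB r4, r4, #1 → r4=2-1=1
CMP r4, #1  (cmp 1,1)
BGT L2: not taken
STR r1, [208] → M[208]=-1
halt.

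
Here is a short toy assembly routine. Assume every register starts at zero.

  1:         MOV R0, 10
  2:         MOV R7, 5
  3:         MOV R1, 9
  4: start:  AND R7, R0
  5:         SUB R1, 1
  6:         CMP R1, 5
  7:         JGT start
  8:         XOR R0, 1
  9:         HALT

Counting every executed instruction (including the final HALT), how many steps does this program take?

after MOV R0, 10: R0=10
after MOV R7, 5: R7=5
after MOV R1, 9: R1=9
after AND R7, R0: R7=5&10=0
after SUB R1, 1: R1=9-1=8
CMP R1, 5  (cmp 8,5)
JGT start: taken
after AND R7, R0: R7=0&10=0
after SUB R1, 1: R1=8-1=7
CMP R1, 5  (cmp 7,5)
JGT start: taken
after AND R7, R0: R7=0&10=0
after SUB R1, 1: R1=7-1=6
CMP R1, 5  (cmp 6,5)
JGT start: taken
after AND R7, R0: R7=0&10=0
after SUB R1, 1: R1=6-1=5
CMP R1, 5  (cmp 5,5)
JGT start: not taken
after XOR R0, 1: R0=10^1=11
halt.
Total executed instructions: 21.

21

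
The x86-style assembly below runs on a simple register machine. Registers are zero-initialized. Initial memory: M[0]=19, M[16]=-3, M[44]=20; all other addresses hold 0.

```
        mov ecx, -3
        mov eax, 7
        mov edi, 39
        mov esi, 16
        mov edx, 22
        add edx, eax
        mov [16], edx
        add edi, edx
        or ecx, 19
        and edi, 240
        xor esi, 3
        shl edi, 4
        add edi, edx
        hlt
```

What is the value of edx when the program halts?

mov ecx, -3 → ecx=-3
mov eax, 7 → eax=7
mov edi, 39 → edi=39
mov esi, 16 → esi=16
mov edx, 22 → edx=22
add edx, eax → edx=22+7=29
mov [16], edx → M[16]=29
add edi, edx → edi=39+29=68
or ecx, 19 → ecx=(-3)|19=-1
and edi, 240 → edi=68&240=64
xor esi, 3 → esi=16^3=19
shl edi, 4 → edi=64<<4=1024
add edi, edx → edi=1024+29=1053
halt.

29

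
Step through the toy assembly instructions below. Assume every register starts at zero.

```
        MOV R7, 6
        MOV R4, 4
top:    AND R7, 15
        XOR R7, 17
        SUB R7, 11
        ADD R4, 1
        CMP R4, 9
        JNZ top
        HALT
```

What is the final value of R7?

20

MOV R7, 6 → R7=6
MOV R4, 4 → R4=4
AND R7, 15 → R7=6&15=6
XOR R7, 17 → R7=6^17=23
SUB R7, 11 → R7=23-11=12
ADD R4, 1 → R4=4+1=5
CMP R4, 9  (cmp 5,9)
JNZ top: taken
AND R7, 15 → R7=12&15=12
XOR R7, 17 → R7=12^17=29
SUB R7, 11 → R7=29-11=18
ADD R4, 1 → R4=5+1=6
CMP R4, 9  (cmp 6,9)
JNZ top: taken
AND R7, 15 → R7=18&15=2
XOR R7, 17 → R7=2^17=19
SUB R7, 11 → R7=19-11=8
ADD R4, 1 → R4=6+1=7
CMP R4, 9  (cmp 7,9)
JNZ top: taken
AND R7, 15 → R7=8&15=8
XOR R7, 17 → R7=8^17=25
SUB R7, 11 → R7=25-11=14
ADD R4, 1 → R4=7+1=8
CMP R4, 9  (cmp 8,9)
JNZ top: taken
AND R7, 15 → R7=14&15=14
XOR R7, 17 → R7=14^17=31
SUB R7, 11 → R7=31-11=20
ADD R4, 1 → R4=8+1=9
CMP R4, 9  (cmp 9,9)
JNZ top: not taken
halt.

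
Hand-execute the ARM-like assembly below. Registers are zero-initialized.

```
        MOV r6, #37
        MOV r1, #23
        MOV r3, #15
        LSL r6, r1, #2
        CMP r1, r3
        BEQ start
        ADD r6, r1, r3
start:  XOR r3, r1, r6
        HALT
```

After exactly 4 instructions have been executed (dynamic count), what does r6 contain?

MOV r6, #37 → r6=37
MOV r1, #23 → r1=23
MOV r3, #15 → r3=15
LSL r6, r1, #2 → r6=23<<2=92
After step 4: r6 = 92.

92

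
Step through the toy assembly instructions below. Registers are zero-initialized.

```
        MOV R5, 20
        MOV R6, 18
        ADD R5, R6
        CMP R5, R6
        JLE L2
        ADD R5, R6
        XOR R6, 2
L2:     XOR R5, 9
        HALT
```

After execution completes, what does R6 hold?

16

R5=20
R6=18
R5=20+18=38
CMP R5, R6  (cmp 38,18)
JLE L2: not taken
R5=38+18=56
R6=18^2=16
R5=56^9=49
halt.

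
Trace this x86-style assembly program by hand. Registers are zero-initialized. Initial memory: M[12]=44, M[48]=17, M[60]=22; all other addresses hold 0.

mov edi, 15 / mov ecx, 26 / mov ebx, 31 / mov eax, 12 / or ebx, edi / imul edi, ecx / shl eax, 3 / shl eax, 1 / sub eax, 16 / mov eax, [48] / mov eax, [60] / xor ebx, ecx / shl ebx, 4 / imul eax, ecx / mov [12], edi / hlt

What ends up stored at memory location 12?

390

mov edi, 15 → edi=15
mov ecx, 26 → ecx=26
mov ebx, 31 → ebx=31
mov eax, 12 → eax=12
or ebx, edi → ebx=31|15=31
imul edi, ecx → edi=15*26=390
shl eax, 3 → eax=12<<3=96
shl eax, 1 → eax=96<<1=192
sub eax, 16 → eax=192-16=176
mov eax, [48] → eax=M[48]=17
mov eax, [60] → eax=M[60]=22
xor ebx, ecx → ebx=31^26=5
shl ebx, 4 → ebx=5<<4=80
imul eax, ecx → eax=22*26=572
mov [12], edi → M[12]=390
halt.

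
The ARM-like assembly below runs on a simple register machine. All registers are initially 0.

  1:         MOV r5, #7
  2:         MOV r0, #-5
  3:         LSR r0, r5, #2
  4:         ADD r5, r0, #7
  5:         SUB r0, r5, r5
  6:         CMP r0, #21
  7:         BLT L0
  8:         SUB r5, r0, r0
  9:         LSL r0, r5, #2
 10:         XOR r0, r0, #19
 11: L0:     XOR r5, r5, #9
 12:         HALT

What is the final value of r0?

after MOV r5, #7: r5=7
after MOV r0, #-5: r0=-5
after LSR r0, r5, #2: r0=7>>2=1
after ADD r5, r0, #7: r5=1+7=8
after SUB r0, r5, r5: r0=8-8=0
CMP r0, #21  (cmp 0,21)
BLT L0: taken
after XOR r5, r5, #9: r5=8^9=1
halt.

0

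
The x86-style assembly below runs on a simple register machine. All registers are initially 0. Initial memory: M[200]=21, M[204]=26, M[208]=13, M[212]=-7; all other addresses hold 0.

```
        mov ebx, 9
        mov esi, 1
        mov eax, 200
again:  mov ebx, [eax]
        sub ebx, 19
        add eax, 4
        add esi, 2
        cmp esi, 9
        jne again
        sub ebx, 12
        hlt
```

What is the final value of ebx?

-38

after mov ebx, 9: ebx=9
after mov esi, 1: esi=1
after mov eax, 200: eax=200
after mov ebx, [eax]: ebx=M[200]=21
after sub ebx, 19: ebx=21-19=2
after add eax, 4: eax=200+4=204
after add esi, 2: esi=1+2=3
cmp esi, 9  (cmp 3,9)
jne again: taken
after mov ebx, [eax]: ebx=M[204]=26
after sub ebx, 19: ebx=26-19=7
after add eax, 4: eax=204+4=208
after add esi, 2: esi=3+2=5
cmp esi, 9  (cmp 5,9)
jne again: taken
after mov ebx, [eax]: ebx=M[208]=13
after sub ebx, 19: ebx=13-19=-6
after add eax, 4: eax=208+4=212
after add esi, 2: esi=5+2=7
cmp esi, 9  (cmp 7,9)
jne again: taken
after mov ebx, [eax]: ebx=M[212]=-7
after sub ebx, 19: ebx=(-7)-19=-26
after add eax, 4: eax=212+4=216
after add esi, 2: esi=7+2=9
cmp esi, 9  (cmp 9,9)
jne again: not taken
after sub ebx, 12: ebx=(-26)-12=-38
halt.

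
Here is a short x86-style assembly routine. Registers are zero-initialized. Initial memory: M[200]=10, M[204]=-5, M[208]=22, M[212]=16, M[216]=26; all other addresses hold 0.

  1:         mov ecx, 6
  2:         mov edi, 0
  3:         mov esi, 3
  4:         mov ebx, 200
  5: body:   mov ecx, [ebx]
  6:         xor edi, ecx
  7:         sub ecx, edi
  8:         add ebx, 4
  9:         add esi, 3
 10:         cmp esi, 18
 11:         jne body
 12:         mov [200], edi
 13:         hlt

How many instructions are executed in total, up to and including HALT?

41

ecx=6
edi=0
esi=3
ebx=200
ecx=M[200]=10
edi=0^10=10
ecx=10-10=0
ebx=200+4=204
esi=3+3=6
cmp esi, 18  (cmp 6,18)
jne body: taken
ecx=M[204]=-5
edi=10^(-5)=-15
ecx=(-5)-(-15)=10
ebx=204+4=208
esi=6+3=9
cmp esi, 18  (cmp 9,18)
jne body: taken
ecx=M[208]=22
edi=(-15)^22=-25
ecx=22-(-25)=47
ebx=208+4=212
esi=9+3=12
cmp esi, 18  (cmp 12,18)
jne body: taken
ecx=M[212]=16
edi=(-25)^16=-9
ecx=16-(-9)=25
ebx=212+4=216
esi=12+3=15
cmp esi, 18  (cmp 15,18)
jne body: taken
ecx=M[216]=26
edi=(-9)^26=-19
ecx=26-(-19)=45
ebx=216+4=220
esi=15+3=18
cmp esi, 18  (cmp 18,18)
jne body: not taken
mov [200], edi → M[200]=-19
halt.
Total executed instructions: 41.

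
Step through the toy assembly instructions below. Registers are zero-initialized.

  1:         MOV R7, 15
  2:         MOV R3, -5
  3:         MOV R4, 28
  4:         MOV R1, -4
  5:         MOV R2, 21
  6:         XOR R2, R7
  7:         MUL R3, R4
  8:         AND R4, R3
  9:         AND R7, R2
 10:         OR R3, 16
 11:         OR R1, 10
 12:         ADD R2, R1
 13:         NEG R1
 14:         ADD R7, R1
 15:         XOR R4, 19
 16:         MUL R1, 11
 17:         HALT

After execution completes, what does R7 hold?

12

MOV R7, 15 → R7=15
MOV R3, -5 → R3=-5
MOV R4, 28 → R4=28
MOV R1, -4 → R1=-4
MOV R2, 21 → R2=21
XOR R2, R7 → R2=21^15=26
MUL R3, R4 → R3=(-5)*28=-140
AND R4, R3 → R4=28&(-140)=20
AND R7, R2 → R7=15&26=10
OR R3, 16 → R3=(-140)|16=-140
OR R1, 10 → R1=(-4)|10=-2
ADD R2, R1 → R2=26+(-2)=24
NEG R1 → R1=-(-2)=2
ADD R7, R1 → R7=10+2=12
XOR R4, 19 → R4=20^19=7
MUL R1, 11 → R1=2*11=22
halt.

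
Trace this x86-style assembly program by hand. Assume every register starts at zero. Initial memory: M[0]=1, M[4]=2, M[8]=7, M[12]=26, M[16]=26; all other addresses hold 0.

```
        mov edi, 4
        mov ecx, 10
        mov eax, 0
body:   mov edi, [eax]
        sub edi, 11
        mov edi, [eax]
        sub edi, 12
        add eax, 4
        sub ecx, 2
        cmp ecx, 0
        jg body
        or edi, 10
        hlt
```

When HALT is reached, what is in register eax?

mov edi, 4 → edi=4
mov ecx, 10 → ecx=10
mov eax, 0 → eax=0
mov edi, [eax] → edi=M[0]=1
sub edi, 11 → edi=1-11=-10
mov edi, [eax] → edi=M[0]=1
sub edi, 12 → edi=1-12=-11
add eax, 4 → eax=0+4=4
sub ecx, 2 → ecx=10-2=8
cmp ecx, 0  (cmp 8,0)
jg body: taken
mov edi, [eax] → edi=M[4]=2
sub edi, 11 → edi=2-11=-9
mov edi, [eax] → edi=M[4]=2
sub edi, 12 → edi=2-12=-10
add eax, 4 → eax=4+4=8
sub ecx, 2 → ecx=8-2=6
cmp ecx, 0  (cmp 6,0)
jg body: taken
mov edi, [eax] → edi=M[8]=7
sub edi, 11 → edi=7-11=-4
mov edi, [eax] → edi=M[8]=7
sub edi, 12 → edi=7-12=-5
add eax, 4 → eax=8+4=12
sub ecx, 2 → ecx=6-2=4
cmp ecx, 0  (cmp 4,0)
jg body: taken
mov edi, [eax] → edi=M[12]=26
sub edi, 11 → edi=26-11=15
mov edi, [eax] → edi=M[12]=26
sub edi, 12 → edi=26-12=14
add eax, 4 → eax=12+4=16
sub ecx, 2 → ecx=4-2=2
cmp ecx, 0  (cmp 2,0)
jg body: taken
mov edi, [eax] → edi=M[16]=26
sub edi, 11 → edi=26-11=15
mov edi, [eax] → edi=M[16]=26
sub edi, 12 → edi=26-12=14
add eax, 4 → eax=16+4=20
sub ecx, 2 → ecx=2-2=0
cmp ecx, 0  (cmp 0,0)
jg body: not taken
or edi, 10 → edi=14|10=14
halt.

20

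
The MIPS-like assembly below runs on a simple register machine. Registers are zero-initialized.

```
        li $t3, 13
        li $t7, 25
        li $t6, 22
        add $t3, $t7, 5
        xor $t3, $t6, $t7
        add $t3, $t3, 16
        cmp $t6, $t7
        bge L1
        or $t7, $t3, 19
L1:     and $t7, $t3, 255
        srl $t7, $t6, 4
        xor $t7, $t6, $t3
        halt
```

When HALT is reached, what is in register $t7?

li $t3, 13 → $t3=13
li $t7, 25 → $t7=25
li $t6, 22 → $t6=22
add $t3, $t7, 5 → $t3=25+5=30
xor $t3, $t6, $t7 → $t3=22^25=15
add $t3, $t3, 16 → $t3=15+16=31
cmp $t6, $t7  (cmp 22,25)
bge L1: not taken
or $t7, $t3, 19 → $t7=31|19=31
and $t7, $t3, 255 → $t7=31&255=31
srl $t7, $t6, 4 → $t7=22>>4=1
xor $t7, $t6, $t3 → $t7=22^31=9
halt.

9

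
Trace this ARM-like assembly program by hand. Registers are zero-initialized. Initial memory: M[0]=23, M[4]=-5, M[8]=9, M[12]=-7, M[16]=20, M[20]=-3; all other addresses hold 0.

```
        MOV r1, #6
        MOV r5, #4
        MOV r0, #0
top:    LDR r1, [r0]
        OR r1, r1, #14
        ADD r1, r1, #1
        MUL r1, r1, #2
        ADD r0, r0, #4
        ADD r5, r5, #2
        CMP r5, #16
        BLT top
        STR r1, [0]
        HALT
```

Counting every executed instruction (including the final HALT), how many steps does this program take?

53

r1=6
r5=4
r0=0
r1=M[0]=23
r1=23|14=31
r1=31+1=32
r1=32*2=64
r0=0+4=4
r5=4+2=6
CMP r5, #16  (cmp 6,16)
BLT top: taken
r1=M[4]=-5
r1=(-5)|14=-1
r1=(-1)+1=0
r1=0*2=0
r0=4+4=8
r5=6+2=8
CMP r5, #16  (cmp 8,16)
BLT top: taken
r1=M[8]=9
r1=9|14=15
r1=15+1=16
r1=16*2=32
r0=8+4=12
r5=8+2=10
CMP r5, #16  (cmp 10,16)
BLT top: taken
r1=M[12]=-7
r1=(-7)|14=-1
r1=(-1)+1=0
r1=0*2=0
r0=12+4=16
r5=10+2=12
CMP r5, #16  (cmp 12,16)
BLT top: taken
r1=M[16]=20
r1=20|14=30
r1=30+1=31
r1=31*2=62
r0=16+4=20
r5=12+2=14
CMP r5, #16  (cmp 14,16)
BLT top: taken
r1=M[20]=-3
r1=(-3)|14=-1
r1=(-1)+1=0
r1=0*2=0
r0=20+4=24
r5=14+2=16
CMP r5, #16  (cmp 16,16)
BLT top: not taken
STR r1, [0] → M[0]=0
halt.
Total executed instructions: 53.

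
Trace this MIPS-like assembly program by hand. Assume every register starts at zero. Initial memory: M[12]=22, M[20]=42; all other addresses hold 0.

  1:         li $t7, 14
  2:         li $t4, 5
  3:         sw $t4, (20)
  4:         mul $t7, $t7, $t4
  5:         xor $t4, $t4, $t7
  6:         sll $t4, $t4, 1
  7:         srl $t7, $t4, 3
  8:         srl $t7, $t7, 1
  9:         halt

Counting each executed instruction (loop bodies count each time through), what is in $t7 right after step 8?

$t7=14
$t4=5
sw $t4, (20) → M[20]=5
$t7=14*5=70
$t4=5^70=67
$t4=67<<1=134
$t7=134>>3=16
$t7=16>>1=8
After step 8: $t7 = 8.

8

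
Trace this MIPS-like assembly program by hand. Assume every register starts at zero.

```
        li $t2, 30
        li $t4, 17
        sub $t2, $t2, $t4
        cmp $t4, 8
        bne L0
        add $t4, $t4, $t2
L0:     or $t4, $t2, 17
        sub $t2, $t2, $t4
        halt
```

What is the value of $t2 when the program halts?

-16

li $t2, 30 → $t2=30
li $t4, 17 → $t4=17
sub $t2, $t2, $t4 → $t2=30-17=13
cmp $t4, 8  (cmp 17,8)
bne L0: taken
or $t4, $t2, 17 → $t4=13|17=29
sub $t2, $t2, $t4 → $t2=13-29=-16
halt.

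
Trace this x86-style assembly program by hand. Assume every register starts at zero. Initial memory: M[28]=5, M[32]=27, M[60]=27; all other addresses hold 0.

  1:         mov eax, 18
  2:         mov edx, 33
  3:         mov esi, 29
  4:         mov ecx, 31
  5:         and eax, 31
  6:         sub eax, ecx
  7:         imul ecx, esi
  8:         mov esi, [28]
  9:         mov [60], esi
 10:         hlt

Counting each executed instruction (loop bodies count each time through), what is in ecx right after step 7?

899

after mov eax, 18: eax=18
after mov edx, 33: edx=33
after mov esi, 29: esi=29
after mov ecx, 31: ecx=31
after and eax, 31: eax=18&31=18
after sub eax, ecx: eax=18-31=-13
after imul ecx, esi: ecx=31*29=899
After step 7: ecx = 899.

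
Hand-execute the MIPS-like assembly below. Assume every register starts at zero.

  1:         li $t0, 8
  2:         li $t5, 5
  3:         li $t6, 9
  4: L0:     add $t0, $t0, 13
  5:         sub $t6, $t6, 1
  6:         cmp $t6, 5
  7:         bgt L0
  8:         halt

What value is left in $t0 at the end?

60

$t0=8
$t5=5
$t6=9
$t0=8+13=21
$t6=9-1=8
cmp $t6, 5  (cmp 8,5)
bgt L0: taken
$t0=21+13=34
$t6=8-1=7
cmp $t6, 5  (cmp 7,5)
bgt L0: taken
$t0=34+13=47
$t6=7-1=6
cmp $t6, 5  (cmp 6,5)
bgt L0: taken
$t0=47+13=60
$t6=6-1=5
cmp $t6, 5  (cmp 5,5)
bgt L0: not taken
halt.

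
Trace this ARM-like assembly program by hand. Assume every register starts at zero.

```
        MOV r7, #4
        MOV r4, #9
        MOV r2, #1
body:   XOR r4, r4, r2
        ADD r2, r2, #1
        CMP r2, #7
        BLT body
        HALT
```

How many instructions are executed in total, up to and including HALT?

MOV r7, #4 → r7=4
MOV r4, #9 → r4=9
MOV r2, #1 → r2=1
XOR r4, r4, r2 → r4=9^1=8
ADD r2, r2, #1 → r2=1+1=2
CMP r2, #7  (cmp 2,7)
BLT body: taken
XOR r4, r4, r2 → r4=8^2=10
ADD r2, r2, #1 → r2=2+1=3
CMP r2, #7  (cmp 3,7)
BLT body: taken
XOR r4, r4, r2 → r4=10^3=9
ADD r2, r2, #1 → r2=3+1=4
CMP r2, #7  (cmp 4,7)
BLT body: taken
XOR r4, r4, r2 → r4=9^4=13
ADD r2, r2, #1 → r2=4+1=5
CMP r2, #7  (cmp 5,7)
BLT body: taken
XOR r4, r4, r2 → r4=13^5=8
ADD r2, r2, #1 → r2=5+1=6
CMP r2, #7  (cmp 6,7)
BLT body: taken
XOR r4, r4, r2 → r4=8^6=14
ADD r2, r2, #1 → r2=6+1=7
CMP r2, #7  (cmp 7,7)
BLT body: not taken
halt.
Total executed instructions: 28.

28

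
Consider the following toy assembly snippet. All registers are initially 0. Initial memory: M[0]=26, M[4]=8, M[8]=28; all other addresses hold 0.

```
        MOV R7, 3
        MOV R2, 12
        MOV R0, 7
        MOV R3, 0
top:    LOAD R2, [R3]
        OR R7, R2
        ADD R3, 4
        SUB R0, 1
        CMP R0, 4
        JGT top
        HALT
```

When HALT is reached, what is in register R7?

31

MOV R7, 3 → R7=3
MOV R2, 12 → R2=12
MOV R0, 7 → R0=7
MOV R3, 0 → R3=0
LOAD R2, [R3] → R2=M[0]=26
OR R7, R2 → R7=3|26=27
ADD R3, 4 → R3=0+4=4
SUB R0, 1 → R0=7-1=6
CMP R0, 4  (cmp 6,4)
JGT top: taken
LOAD R2, [R3] → R2=M[4]=8
OR R7, R2 → R7=27|8=27
ADD R3, 4 → R3=4+4=8
SUB R0, 1 → R0=6-1=5
CMP R0, 4  (cmp 5,4)
JGT top: taken
LOAD R2, [R3] → R2=M[8]=28
OR R7, R2 → R7=27|28=31
ADD R3, 4 → R3=8+4=12
SUB R0, 1 → R0=5-1=4
CMP R0, 4  (cmp 4,4)
JGT top: not taken
halt.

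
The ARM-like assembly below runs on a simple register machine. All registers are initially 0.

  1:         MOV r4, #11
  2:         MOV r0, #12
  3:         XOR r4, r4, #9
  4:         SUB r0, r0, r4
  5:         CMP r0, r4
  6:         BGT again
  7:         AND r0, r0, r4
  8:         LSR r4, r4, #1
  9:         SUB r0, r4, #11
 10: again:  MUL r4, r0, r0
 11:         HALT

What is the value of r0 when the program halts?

r4=11
r0=12
r4=11^9=2
r0=12-2=10
CMP r0, r4  (cmp 10,2)
BGT again: taken
r4=10*10=100
halt.

10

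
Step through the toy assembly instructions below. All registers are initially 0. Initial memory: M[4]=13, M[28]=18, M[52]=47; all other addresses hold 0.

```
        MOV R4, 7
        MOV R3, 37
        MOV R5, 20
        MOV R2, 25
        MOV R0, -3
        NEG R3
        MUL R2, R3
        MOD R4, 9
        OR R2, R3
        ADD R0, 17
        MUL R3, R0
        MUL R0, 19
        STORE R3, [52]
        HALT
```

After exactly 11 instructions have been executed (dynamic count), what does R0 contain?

14

R4=7
R3=37
R5=20
R2=25
R0=-3
R3=-(37)=-37
R2=25*(-37)=-925
R4=7%9=7
R2=(-925)|(-37)=-5
R0=(-3)+17=14
R3=(-37)*14=-518
After step 11: R0 = 14.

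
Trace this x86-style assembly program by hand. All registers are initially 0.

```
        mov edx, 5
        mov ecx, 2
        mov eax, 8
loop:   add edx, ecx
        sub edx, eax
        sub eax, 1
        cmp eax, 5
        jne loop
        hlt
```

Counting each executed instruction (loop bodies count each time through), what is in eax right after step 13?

6

after mov edx, 5: edx=5
after mov ecx, 2: ecx=2
after mov eax, 8: eax=8
after add edx, ecx: edx=5+2=7
after sub edx, eax: edx=7-8=-1
after sub eax, 1: eax=8-1=7
cmp eax, 5  (cmp 7,5)
jne loop: taken
after add edx, ecx: edx=(-1)+2=1
after sub edx, eax: edx=1-7=-6
after sub eax, 1: eax=7-1=6
cmp eax, 5  (cmp 6,5)
jne loop: taken
After step 13: eax = 6.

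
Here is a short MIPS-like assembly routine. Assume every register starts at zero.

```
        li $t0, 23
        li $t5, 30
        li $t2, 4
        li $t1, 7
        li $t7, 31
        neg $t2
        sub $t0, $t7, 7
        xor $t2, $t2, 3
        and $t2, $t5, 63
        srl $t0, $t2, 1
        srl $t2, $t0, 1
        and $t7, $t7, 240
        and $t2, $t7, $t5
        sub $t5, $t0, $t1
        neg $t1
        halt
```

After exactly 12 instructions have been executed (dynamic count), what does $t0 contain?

$t0=23
$t5=30
$t2=4
$t1=7
$t7=31
$t2=-(4)=-4
$t0=31-7=24
$t2=(-4)^3=-1
$t2=30&63=30
$t0=30>>1=15
$t2=15>>1=7
$t7=31&240=16
After step 12: $t0 = 15.

15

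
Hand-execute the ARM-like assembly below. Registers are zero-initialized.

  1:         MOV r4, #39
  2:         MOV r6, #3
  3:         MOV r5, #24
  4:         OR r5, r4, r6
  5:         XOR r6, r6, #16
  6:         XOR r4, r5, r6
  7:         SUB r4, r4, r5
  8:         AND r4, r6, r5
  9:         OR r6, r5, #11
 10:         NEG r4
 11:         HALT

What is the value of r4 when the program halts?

-3

MOV r4, #39 → r4=39
MOV r6, #3 → r6=3
MOV r5, #24 → r5=24
OR r5, r4, r6 → r5=39|3=39
XOR r6, r6, #16 → r6=3^16=19
XOR r4, r5, r6 → r4=39^19=52
SUB r4, r4, r5 → r4=52-39=13
AND r4, r6, r5 → r4=19&39=3
OR r6, r5, #11 → r6=39|11=47
NEG r4 → r4=-(3)=-3
halt.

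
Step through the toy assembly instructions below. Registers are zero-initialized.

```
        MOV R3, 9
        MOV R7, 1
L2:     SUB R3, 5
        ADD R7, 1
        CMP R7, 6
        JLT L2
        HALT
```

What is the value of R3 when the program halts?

-16

after MOV R3, 9: R3=9
after MOV R7, 1: R7=1
after SUB R3, 5: R3=9-5=4
after ADD R7, 1: R7=1+1=2
CMP R7, 6  (cmp 2,6)
JLT L2: taken
after SUB R3, 5: R3=4-5=-1
after ADD R7, 1: R7=2+1=3
CMP R7, 6  (cmp 3,6)
JLT L2: taken
after SUB R3, 5: R3=(-1)-5=-6
after ADD R7, 1: R7=3+1=4
CMP R7, 6  (cmp 4,6)
JLT L2: taken
after SUB R3, 5: R3=(-6)-5=-11
after ADD R7, 1: R7=4+1=5
CMP R7, 6  (cmp 5,6)
JLT L2: taken
after SUB R3, 5: R3=(-11)-5=-16
after ADD R7, 1: R7=5+1=6
CMP R7, 6  (cmp 6,6)
JLT L2: not taken
halt.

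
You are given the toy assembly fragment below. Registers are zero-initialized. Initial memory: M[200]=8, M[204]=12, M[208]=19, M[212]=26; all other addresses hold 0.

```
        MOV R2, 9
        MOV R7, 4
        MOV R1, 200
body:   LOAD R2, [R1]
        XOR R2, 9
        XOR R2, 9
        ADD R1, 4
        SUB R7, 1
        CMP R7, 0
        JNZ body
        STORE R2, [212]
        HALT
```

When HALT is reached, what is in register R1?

216

R2=9
R7=4
R1=200
R2=M[200]=8
R2=8^9=1
R2=1^9=8
R1=200+4=204
R7=4-1=3
CMP R7, 0  (cmp 3,0)
JNZ body: taken
R2=M[204]=12
R2=12^9=5
R2=5^9=12
R1=204+4=208
R7=3-1=2
CMP R7, 0  (cmp 2,0)
JNZ body: taken
R2=M[208]=19
R2=19^9=26
R2=26^9=19
R1=208+4=212
R7=2-1=1
CMP R7, 0  (cmp 1,0)
JNZ body: taken
R2=M[212]=26
R2=26^9=19
R2=19^9=26
R1=212+4=216
R7=1-1=0
CMP R7, 0  (cmp 0,0)
JNZ body: not taken
STORE R2, [212] → M[212]=26
halt.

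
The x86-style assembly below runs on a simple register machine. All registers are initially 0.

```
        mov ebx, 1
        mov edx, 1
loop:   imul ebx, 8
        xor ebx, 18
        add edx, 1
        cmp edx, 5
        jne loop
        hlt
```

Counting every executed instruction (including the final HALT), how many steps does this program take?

23

mov ebx, 1 → ebx=1
mov edx, 1 → edx=1
imul ebx, 8 → ebx=1*8=8
xor ebx, 18 → ebx=8^18=26
add edx, 1 → edx=1+1=2
cmp edx, 5  (cmp 2,5)
jne loop: taken
imul ebx, 8 → ebx=26*8=208
xor ebx, 18 → ebx=208^18=194
add edx, 1 → edx=2+1=3
cmp edx, 5  (cmp 3,5)
jne loop: taken
imul ebx, 8 → ebx=194*8=1552
xor ebx, 18 → ebx=1552^18=1538
add edx, 1 → edx=3+1=4
cmp edx, 5  (cmp 4,5)
jne loop: taken
imul ebx, 8 → ebx=1538*8=12304
xor ebx, 18 → ebx=12304^18=12290
add edx, 1 → edx=4+1=5
cmp edx, 5  (cmp 5,5)
jne loop: not taken
halt.
Total executed instructions: 23.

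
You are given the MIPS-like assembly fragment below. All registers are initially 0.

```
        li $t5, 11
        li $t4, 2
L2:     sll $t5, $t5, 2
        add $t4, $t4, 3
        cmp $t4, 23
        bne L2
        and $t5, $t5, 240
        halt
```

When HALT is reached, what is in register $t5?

0

li $t5, 11 → $t5=11
li $t4, 2 → $t4=2
sll $t5, $t5, 2 → $t5=11<<2=44
add $t4, $t4, 3 → $t4=2+3=5
cmp $t4, 23  (cmp 5,23)
bne L2: taken
sll $t5, $t5, 2 → $t5=44<<2=176
add $t4, $t4, 3 → $t4=5+3=8
cmp $t4, 23  (cmp 8,23)
bne L2: taken
sll $t5, $t5, 2 → $t5=176<<2=704
add $t4, $t4, 3 → $t4=8+3=11
cmp $t4, 23  (cmp 11,23)
bne L2: taken
sll $t5, $t5, 2 → $t5=704<<2=2816
add $t4, $t4, 3 → $t4=11+3=14
cmp $t4, 23  (cmp 14,23)
bne L2: taken
sll $t5, $t5, 2 → $t5=2816<<2=11264
add $t4, $t4, 3 → $t4=14+3=17
cmp $t4, 23  (cmp 17,23)
bne L2: taken
sll $t5, $t5, 2 → $t5=11264<<2=45056
add $t4, $t4, 3 → $t4=17+3=20
cmp $t4, 23  (cmp 20,23)
bne L2: taken
sll $t5, $t5, 2 → $t5=45056<<2=180224
add $t4, $t4, 3 → $t4=20+3=23
cmp $t4, 23  (cmp 23,23)
bne L2: not taken
and $t5, $t5, 240 → $t5=180224&240=0
halt.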